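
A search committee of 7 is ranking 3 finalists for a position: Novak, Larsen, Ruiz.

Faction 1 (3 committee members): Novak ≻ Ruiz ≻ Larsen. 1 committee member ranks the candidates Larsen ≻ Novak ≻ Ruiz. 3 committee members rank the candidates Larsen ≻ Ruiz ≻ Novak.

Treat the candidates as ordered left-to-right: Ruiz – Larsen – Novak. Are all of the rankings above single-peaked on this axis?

no

Axis positions: Ruiz=1, Larsen=2, Novak=3.
Faction 1: ranking walks positions 3-1-2; Ruiz is ranked above Larsen even though Larsen lies between Ruiz and the peak Novak on the axis — preferences dip and rise again. Not single-peaked.
Faction 2 (peak Larsen at position 2): ranking walks positions 2-3-1, expanding outward from the peak — single-peaked.
Faction 3 (peak Larsen at position 2): ranking walks positions 2-1-3, expanding outward from the peak — single-peaked.
Faction 1 violates single-peakedness, so the profile is not single-peaked on this axis.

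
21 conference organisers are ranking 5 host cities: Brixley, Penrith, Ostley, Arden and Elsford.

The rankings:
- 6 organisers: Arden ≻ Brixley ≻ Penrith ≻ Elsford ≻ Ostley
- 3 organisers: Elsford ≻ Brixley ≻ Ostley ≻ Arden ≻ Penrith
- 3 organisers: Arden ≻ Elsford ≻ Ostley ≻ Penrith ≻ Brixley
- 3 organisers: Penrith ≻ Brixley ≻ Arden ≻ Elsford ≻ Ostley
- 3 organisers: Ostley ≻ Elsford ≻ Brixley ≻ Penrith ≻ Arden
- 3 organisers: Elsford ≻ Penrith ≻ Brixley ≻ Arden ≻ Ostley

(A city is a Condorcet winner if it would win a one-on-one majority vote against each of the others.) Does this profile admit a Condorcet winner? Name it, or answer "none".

Pairwise majorities:
Brixley vs Penrith: 6+3+3 = 12 for Brixley, 9 for Penrith — Brixley by 12–9.
Brixley vs Ostley: Brixley is ranked higher on 6+3+3+3 = 15 ballots, Ostley on 6. Brixley wins 15–6.
Brixley vs Arden: Brixley is ranked higher on 3+3+3+3 = 12 ballots, Arden on 9. Brixley wins 12–9.
Brixley vs Elsford: Brixley preferred on 6+3 = 9 ballots; Elsford wins 12–9.
Penrith vs Ostley: 12 to 9, Penrith.
Penrith vs Arden: Penrith preferred on 3+3+3 = 9 ballots; Arden wins 12–9.
Penrith vs Elsford: 9 to 12, Elsford.
Ostley vs Arden: Ostley is ranked higher on 3+3 = 6 ballots, Arden on 15. Arden wins 15–6.
Ostley vs Elsford: Ostley preferred on 3 ballots; Elsford wins 18–3.
Arden vs Elsford: Arden preferred on 6+3+3 = 12 ballots; Arden wins 12–9.
Every city loses at least once (Brixley loses to Elsford; Penrith loses to Brixley; Ostley loses to Brixley; Arden loses to Brixley; Elsford loses to Arden). The majority relation contains the cycle Brixley > Arden > Elsford > Brixley, so there is no Condorcet winner.

none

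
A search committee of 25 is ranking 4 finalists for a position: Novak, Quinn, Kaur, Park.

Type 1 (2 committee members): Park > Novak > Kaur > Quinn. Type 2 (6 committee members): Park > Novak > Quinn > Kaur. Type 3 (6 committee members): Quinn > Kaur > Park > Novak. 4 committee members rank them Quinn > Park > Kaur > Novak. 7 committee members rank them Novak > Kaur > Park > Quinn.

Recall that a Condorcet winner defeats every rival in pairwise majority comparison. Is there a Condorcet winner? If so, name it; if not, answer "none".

Pairwise majorities:
Novak vs Quinn: Novak wins 15–10.
Novak vs Kaur: Novak, 15–10.
Novak vs Park: Novak preferred on 7 ballots; Park wins 18–7.
Quinn–Kaur: Quinn 16–9.
Quinn vs Park: Quinn preferred on 6+4 = 10 ballots; Park wins 15–10.
Kaur vs Park: Kaur is ranked higher on 6+7 = 13 ballots, Park on 12. Kaur wins 13–12.
Each candidate drops at least one matchup (Novak loses to Park; Quinn loses to Novak; Kaur loses to Novak; Park loses to Kaur); the cycle Novak → Kaur → Park → Novak rules out a Condorcet winner.

none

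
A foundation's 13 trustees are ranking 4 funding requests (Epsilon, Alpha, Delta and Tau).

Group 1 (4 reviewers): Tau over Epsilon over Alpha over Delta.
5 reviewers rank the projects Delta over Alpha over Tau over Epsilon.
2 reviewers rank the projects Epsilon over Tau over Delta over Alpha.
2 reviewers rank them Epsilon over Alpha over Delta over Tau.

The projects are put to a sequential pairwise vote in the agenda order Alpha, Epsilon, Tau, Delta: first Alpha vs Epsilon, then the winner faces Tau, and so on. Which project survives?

Delta

Round 1: Alpha vs Epsilon — 5–8, Epsilon advances.
Round 2: Epsilon vs Tau — 4–9, Tau advances.
Round 3: Tau vs Delta — 6–7, Delta advances.
Delta survives the agenda.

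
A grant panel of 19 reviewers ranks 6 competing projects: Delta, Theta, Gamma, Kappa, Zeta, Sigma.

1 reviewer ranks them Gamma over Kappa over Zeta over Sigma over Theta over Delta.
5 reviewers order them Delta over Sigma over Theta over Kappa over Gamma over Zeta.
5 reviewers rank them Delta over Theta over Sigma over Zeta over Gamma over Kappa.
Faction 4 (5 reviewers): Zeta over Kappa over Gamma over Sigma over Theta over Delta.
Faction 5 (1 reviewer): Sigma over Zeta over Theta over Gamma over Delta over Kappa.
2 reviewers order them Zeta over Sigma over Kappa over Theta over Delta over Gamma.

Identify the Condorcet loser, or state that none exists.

Pairwise majorities:
Delta vs Theta: Delta, 10–9.
Delta–Gamma: Delta 12–7.
Delta vs Kappa: Delta preferred on 5+5+1 = 11 ballots; Delta wins 11–8.
Delta–Zeta: Delta 10–9.
Delta vs Sigma: Delta wins 10–9.
Theta vs Gamma: Theta, 13–6.
Theta–Kappa: Theta 11–8.
Theta vs Zeta: Theta, 10–9.
Theta vs Sigma: 5 for Theta, 14 for Sigma — Sigma by 14–5.
Gamma vs Kappa: Kappa wins 12–7.
Gamma vs Zeta: Zeta wins 13–6.
Gamma vs Sigma: Gamma is ranked higher on 1+5 = 6 ballots, Sigma on 13. Sigma wins 13–6.
Kappa–Zeta: Zeta 13–6.
Kappa vs Sigma: Sigma wins 13–6.
Zeta vs Sigma: 1+5+2 = 8 for Zeta, 11 for Sigma — Sigma by 11–8.
Only Gamma has no wins; Gamma is the Condorcet loser.

Gamma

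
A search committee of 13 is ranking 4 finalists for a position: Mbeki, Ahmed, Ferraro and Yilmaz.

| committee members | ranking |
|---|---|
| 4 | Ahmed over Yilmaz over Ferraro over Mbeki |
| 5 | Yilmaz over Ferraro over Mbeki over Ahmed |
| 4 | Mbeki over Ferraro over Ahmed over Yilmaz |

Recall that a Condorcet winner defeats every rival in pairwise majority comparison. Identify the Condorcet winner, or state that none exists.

none

Check each pair by majority over 13 ballots:
Mbeki vs Ahmed: 9 to 4, Mbeki.
Mbeki vs Ferraro: Mbeki preferred on 4 ballots; Ferraro wins 9–4.
Mbeki vs Yilmaz: 4 for Mbeki, 9 for Yilmaz — Yilmaz by 9–4.
Ahmed vs Ferraro: 4 for Ahmed, 9 for Ferraro — Ferraro by 9–4.
Ahmed vs Yilmaz: Ahmed preferred on 4+4 = 8 ballots; Ahmed wins 8–5.
Ferraro vs Yilmaz: Ferraro preferred on 4 ballots; Yilmaz wins 9–4.
Each candidate drops at least one matchup (Mbeki loses to Ferraro; Ahmed loses to Mbeki; Ferraro loses to Yilmaz; Yilmaz loses to Ahmed); the cycle Mbeki beats Ahmed beats Yilmaz beats Mbeki rules out a Condorcet winner.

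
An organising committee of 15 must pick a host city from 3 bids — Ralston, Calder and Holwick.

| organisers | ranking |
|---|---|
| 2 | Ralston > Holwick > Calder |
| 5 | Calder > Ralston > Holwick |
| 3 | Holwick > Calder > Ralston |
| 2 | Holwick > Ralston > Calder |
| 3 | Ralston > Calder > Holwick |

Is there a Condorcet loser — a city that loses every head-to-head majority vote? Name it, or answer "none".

Head-to-head results (15 organisers):
Ralston vs Calder: Ralston is ranked higher on 2+2+3 = 7 ballots, Calder on 8. Calder wins 8–7.
Ralston vs Holwick: 2+5+3 = 10 for Ralston, 5 for Holwick — Ralston by 10–5.
Calder vs Holwick: Calder is ranked higher on 5+3 = 8 ballots, Holwick on 7. Calder wins 8–7.
Holwick loses to every other city — it is the Condorcet loser.

Holwick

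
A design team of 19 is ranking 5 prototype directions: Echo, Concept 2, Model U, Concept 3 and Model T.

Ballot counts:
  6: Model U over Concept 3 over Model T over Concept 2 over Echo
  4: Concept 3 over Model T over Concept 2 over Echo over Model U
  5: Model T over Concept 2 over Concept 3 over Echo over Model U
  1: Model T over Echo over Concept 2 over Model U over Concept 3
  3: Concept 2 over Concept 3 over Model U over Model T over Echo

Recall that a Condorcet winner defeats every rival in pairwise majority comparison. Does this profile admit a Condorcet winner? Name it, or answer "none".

Concept 3

Check each pair by majority over 19 ballots:
Echo vs Concept 2: 1 for Echo, 18 for Concept 2 — Concept 2 by 18–1.
Echo vs Model U: 10 to 9, Echo.
Echo vs Concept 3: 1 for Echo, 18 for Concept 3 — Concept 3 by 18–1.
Echo vs Model T: 0 for Echo, 19 for Model T — Model T by 19–0.
Concept 2 vs Model U: Concept 2 preferred on 4+5+1+3 = 13 ballots; Concept 2 wins 13–6.
Concept 2 vs Concept 3: 9 to 10, Concept 3.
Concept 2 vs Model T: 3 for Concept 2, 16 for Model T — Model T by 16–3.
Model U vs Concept 3: 7 to 12, Concept 3.
Model U vs Model T: Model U is ranked higher on 6+3 = 9 ballots, Model T on 10. Model T wins 10–9.
Concept 3 vs Model T: 13 to 6, Concept 3.
Concept 3 defeats every rival head-to-head and is the Condorcet winner.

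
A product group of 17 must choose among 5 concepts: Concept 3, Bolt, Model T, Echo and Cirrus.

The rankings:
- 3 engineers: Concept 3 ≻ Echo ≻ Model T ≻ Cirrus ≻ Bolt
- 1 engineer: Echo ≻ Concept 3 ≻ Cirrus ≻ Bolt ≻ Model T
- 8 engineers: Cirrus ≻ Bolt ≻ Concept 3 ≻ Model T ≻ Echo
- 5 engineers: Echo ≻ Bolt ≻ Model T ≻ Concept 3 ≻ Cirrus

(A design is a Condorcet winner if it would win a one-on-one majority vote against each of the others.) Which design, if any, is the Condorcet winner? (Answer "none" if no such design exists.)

Check each pair by majority over 17 ballots:
Concept 3–Bolt: Bolt 13–4.
Concept 3 vs Model T: Concept 3 wins 12–5.
Concept 3–Echo: Concept 3 11–6.
Concept 3–Cirrus: Concept 3 9–8.
Bolt–Model T: Bolt 14–3.
Bolt vs Echo: Echo wins 9–8.
Bolt–Cirrus: Cirrus 12–5.
Model T–Echo: Echo 9–8.
Model T–Cirrus: Cirrus 9–8.
Echo vs Cirrus: Echo wins 9–8.
Each design drops at least one matchup (Concept 3 loses to Bolt; Bolt loses to Echo; Model T loses to Concept 3; Echo loses to Concept 3; Cirrus loses to Concept 3); the cycle Concept 3 → Echo → Bolt → Concept 3 rules out a Condorcet winner.

none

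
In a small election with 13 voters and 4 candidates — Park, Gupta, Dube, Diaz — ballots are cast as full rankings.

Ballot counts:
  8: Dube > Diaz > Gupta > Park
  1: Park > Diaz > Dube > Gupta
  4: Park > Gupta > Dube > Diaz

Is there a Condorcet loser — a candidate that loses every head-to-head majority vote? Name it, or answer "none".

Head-to-head results (13 voters):
Park vs Gupta: 5 to 8, Gupta.
Park–Dube: Dube 8–5.
Park–Diaz: Diaz 8–5.
Gupta vs Dube: Dube wins 9–4.
Gupta vs Diaz: Gupta preferred on 4 ballots; Diaz wins 9–4.
Dube vs Diaz: 12 to 1, Dube.
Only Park has no wins; Park is the Condorcet loser.

Park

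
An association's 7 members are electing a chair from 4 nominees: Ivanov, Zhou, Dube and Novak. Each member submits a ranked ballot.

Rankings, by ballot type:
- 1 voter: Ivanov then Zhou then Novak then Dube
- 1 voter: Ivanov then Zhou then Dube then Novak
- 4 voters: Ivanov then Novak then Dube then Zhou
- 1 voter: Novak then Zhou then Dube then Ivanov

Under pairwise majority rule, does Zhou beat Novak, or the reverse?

Novak

Ballots ranking Zhou above Novak: 1 + 1 = 2.
Ballots ranking Novak above Zhou: 7 − 2 = 5.
Novak wins the head-to-head 5–2.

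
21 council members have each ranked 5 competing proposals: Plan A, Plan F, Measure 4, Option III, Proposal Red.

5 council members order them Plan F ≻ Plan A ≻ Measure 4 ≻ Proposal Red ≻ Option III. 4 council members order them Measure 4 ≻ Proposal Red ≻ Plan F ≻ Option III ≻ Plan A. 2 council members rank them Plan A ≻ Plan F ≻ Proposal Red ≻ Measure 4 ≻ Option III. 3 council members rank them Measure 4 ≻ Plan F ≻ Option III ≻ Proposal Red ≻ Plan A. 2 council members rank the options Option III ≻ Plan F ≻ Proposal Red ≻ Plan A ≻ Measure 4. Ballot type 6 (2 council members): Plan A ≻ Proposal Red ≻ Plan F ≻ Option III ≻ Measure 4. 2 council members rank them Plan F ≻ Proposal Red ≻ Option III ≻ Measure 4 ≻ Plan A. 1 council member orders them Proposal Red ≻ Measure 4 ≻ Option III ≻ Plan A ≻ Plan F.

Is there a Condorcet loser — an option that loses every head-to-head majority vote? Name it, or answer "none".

none

Head-to-head results (21 council members):
Plan A–Plan F: Plan F 16–5.
Plan A vs Measure 4: 5+2+2+2 = 11 for Plan A, 10 for Measure 4 — Plan A by 11–10.
Plan A vs Option III: Plan A preferred on 5+2+2 = 9 ballots; Option III wins 12–9.
Plan A vs Proposal Red: 5+2+2 = 9 for Plan A, 12 for Proposal Red — Proposal Red by 12–9.
Plan F vs Measure 4: 5+2+2+2+2 = 13 for Plan F, 8 for Measure 4 — Plan F by 13–8.
Plan F vs Option III: Plan F preferred on 5+4+2+3+2+2 = 18 ballots; Plan F wins 18–3.
Plan F vs Proposal Red: Plan F wins 14–7.
Measure 4 vs Option III: Measure 4 is ranked higher on 5+4+2+3+1 = 15 ballots, Option III on 6. Measure 4 wins 15–6.
Measure 4–Proposal Red: Measure 4 12–9.
Option III–Proposal Red: Proposal Red 16–5.
Each option has at least one pairwise win (Plan A beats Measure 4; Plan F beats Plan A; Measure 4 beats Option III; Option III beats Plan A; Proposal Red beats Plan A) — no Condorcet loser.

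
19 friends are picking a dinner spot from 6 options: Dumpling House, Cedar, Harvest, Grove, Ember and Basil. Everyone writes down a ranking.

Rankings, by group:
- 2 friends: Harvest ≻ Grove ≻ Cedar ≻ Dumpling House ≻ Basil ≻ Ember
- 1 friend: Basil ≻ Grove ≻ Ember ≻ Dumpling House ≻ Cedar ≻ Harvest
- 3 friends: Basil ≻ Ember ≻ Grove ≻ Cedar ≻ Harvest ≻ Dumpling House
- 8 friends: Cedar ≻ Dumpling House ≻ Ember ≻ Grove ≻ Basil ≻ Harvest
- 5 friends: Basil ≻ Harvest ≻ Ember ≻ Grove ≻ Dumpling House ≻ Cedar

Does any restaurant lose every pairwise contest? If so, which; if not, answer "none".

Pairwise majorities:
Dumpling House vs Cedar: 1+5 = 6 for Dumpling House, 13 for Cedar — Cedar by 13–6.
Dumpling House vs Harvest: Harvest, 10–9.
Dumpling House vs Grove: 8 to 11, Grove.
Dumpling House vs Ember: 2+8 = 10 for Dumpling House, 9 for Ember — Dumpling House by 10–9.
Dumpling House vs Basil: Dumpling House, 10–9.
Cedar vs Harvest: Cedar preferred on 1+3+8 = 12 ballots; Cedar wins 12–7.
Cedar vs Grove: 8 to 11, Grove.
Cedar vs Ember: 10 to 9, Cedar.
Cedar–Basil: Cedar 10–9.
Harvest vs Grove: Harvest preferred on 2+5 = 7 ballots; Grove wins 12–7.
Harvest–Ember: Ember 12–7.
Harvest vs Basil: 2 for Harvest, 17 for Basil — Basil by 17–2.
Grove vs Ember: 3 to 16, Ember.
Grove vs Basil: 2+8 = 10 for Grove, 9 for Basil — Grove by 10–9.
Ember vs Basil: 8 to 11, Basil.
Each restaurant has at least one pairwise win (Dumpling House beats Ember; Cedar beats Dumpling House; Harvest beats Dumpling House; Grove beats Dumpling House; Ember beats Harvest; Basil beats Harvest) — no Condorcet loser.

none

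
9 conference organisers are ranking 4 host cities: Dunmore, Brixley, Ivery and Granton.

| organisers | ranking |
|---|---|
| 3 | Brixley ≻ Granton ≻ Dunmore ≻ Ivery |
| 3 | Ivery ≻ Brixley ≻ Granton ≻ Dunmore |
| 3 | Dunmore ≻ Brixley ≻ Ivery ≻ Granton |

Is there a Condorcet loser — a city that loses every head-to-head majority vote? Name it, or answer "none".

none

Pairwise majorities:
Dunmore vs Brixley: 3 to 6, Brixley.
Dunmore vs Ivery: 3+3 = 6 for Dunmore, 3 for Ivery — Dunmore by 6–3.
Dunmore vs Granton: Dunmore is ranked higher on 3 ballots, Granton on 6. Granton wins 6–3.
Brixley–Ivery: Brixley 6–3.
Brixley vs Granton: 3+3+3 = 9 for Brixley, 0 for Granton — Brixley by 9–0.
Ivery vs Granton: Ivery, 6–3.
Every city wins at least one matchup (Dunmore beats Ivery; Brixley beats Dunmore; Ivery beats Granton; Granton beats Dunmore), so there is no Condorcet loser.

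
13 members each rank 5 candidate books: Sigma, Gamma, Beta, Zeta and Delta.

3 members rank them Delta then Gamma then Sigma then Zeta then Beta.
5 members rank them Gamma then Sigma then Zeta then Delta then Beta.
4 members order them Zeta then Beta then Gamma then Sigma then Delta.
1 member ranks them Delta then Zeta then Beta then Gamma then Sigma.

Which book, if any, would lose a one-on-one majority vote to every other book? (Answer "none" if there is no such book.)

Beta

Head-to-head results (13 members):
Sigma vs Gamma: 0 for Sigma, 13 for Gamma — Gamma by 13–0.
Sigma–Beta: Sigma 8–5.
Sigma vs Zeta: Sigma wins 8–5.
Sigma vs Delta: Sigma, 9–4.
Gamma vs Beta: 8 to 5, Gamma.
Gamma vs Zeta: 8 to 5, Gamma.
Gamma vs Delta: Gamma is ranked higher on 5+4 = 9 ballots, Delta on 4. Gamma wins 9–4.
Beta vs Zeta: Zeta, 13–0.
Beta vs Delta: 4 to 9, Delta.
Zeta–Delta: Zeta 9–4.
Beta is beaten in every head-to-head and is the Condorcet loser.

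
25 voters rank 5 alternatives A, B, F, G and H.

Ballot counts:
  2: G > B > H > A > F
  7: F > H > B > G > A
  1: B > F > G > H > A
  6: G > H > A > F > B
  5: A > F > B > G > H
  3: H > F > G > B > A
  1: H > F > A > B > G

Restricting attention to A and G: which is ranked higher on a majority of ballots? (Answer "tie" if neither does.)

G

Ballots ranking A above G: 5 + 1 = 6.
Ballots ranking G above A: 25 − 6 = 19.
G wins the head-to-head 19–6.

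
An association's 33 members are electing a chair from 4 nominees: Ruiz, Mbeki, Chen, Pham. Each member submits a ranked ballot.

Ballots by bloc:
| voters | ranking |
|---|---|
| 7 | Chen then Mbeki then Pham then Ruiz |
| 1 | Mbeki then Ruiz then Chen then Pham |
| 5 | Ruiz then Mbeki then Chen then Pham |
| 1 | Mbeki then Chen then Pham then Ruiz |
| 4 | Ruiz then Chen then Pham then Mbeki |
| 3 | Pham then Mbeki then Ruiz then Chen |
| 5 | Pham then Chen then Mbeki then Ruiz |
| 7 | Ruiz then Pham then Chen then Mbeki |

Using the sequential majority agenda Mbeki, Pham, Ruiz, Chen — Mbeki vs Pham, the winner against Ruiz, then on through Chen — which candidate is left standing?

Ruiz

Round 1: Mbeki vs Pham — 14–19, Pham advances.
Round 2: Pham vs Ruiz — 16–17, Ruiz advances.
Round 3: Ruiz vs Chen — 20–13, Ruiz advances.
The agenda winner is Ruiz.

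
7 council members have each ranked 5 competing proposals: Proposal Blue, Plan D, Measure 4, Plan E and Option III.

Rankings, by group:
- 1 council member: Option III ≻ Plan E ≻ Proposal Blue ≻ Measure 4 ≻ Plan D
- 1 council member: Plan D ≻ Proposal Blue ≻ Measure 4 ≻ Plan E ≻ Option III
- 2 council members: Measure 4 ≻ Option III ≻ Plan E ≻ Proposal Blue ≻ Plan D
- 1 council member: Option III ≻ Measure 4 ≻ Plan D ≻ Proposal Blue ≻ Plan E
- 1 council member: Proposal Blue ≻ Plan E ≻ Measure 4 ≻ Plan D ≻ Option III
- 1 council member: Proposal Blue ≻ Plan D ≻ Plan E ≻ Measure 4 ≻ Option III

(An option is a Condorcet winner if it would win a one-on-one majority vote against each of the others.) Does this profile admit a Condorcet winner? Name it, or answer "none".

none

Head-to-head results (7 council members):
Proposal Blue vs Plan D: Proposal Blue wins 5–2.
Proposal Blue–Measure 4: Proposal Blue 4–3.
Proposal Blue vs Plan E: Proposal Blue is ranked higher on 1+1+1+1 = 4 ballots, Plan E on 3. Proposal Blue wins 4–3.
Proposal Blue vs Option III: Option III, 4–3.
Plan D vs Measure 4: 2 to 5, Measure 4.
Plan D vs Plan E: Plan E, 4–3.
Plan D vs Option III: Option III, 4–3.
Measure 4 vs Plan E: 1+2+1 = 4 for Measure 4, 3 for Plan E — Measure 4 by 4–3.
Measure 4–Option III: Measure 4 5–2.
Plan E–Option III: Option III 4–3.
No option is unbeaten: Proposal Blue loses to Option III; Plan D loses to Proposal Blue; Measure 4 loses to Proposal Blue; Plan E loses to Proposal Blue; Option III loses to Measure 4. In particular Proposal Blue beats Measure 4 beats Option III beats Proposal Blue is a majority cycle — no Condorcet winner exists.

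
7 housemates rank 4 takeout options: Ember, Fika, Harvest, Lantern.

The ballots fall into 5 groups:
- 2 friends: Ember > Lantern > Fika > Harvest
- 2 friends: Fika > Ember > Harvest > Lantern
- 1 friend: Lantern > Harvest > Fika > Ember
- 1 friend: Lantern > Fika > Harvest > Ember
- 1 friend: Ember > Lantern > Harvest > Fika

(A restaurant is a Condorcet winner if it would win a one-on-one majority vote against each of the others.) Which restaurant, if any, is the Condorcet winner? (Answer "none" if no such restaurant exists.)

Check each pair by majority over 7 ballots:
Ember vs Fika: Ember preferred on 2+1 = 3 ballots; Fika wins 4–3.
Ember–Harvest: Ember 5–2.
Ember vs Lantern: Ember, 5–2.
Fika vs Harvest: Fika is ranked higher on 2+2+1 = 5 ballots, Harvest on 2. Fika wins 5–2.
Fika vs Lantern: Lantern wins 5–2.
Harvest vs Lantern: Harvest preferred on 2 ballots; Lantern wins 5–2.
Every restaurant loses at least once (Ember loses to Fika; Fika loses to Lantern; Harvest loses to Ember; Lantern loses to Ember). The majority relation contains the cycle Ember → Lantern → Fika → Ember, so there is no Condorcet winner.

none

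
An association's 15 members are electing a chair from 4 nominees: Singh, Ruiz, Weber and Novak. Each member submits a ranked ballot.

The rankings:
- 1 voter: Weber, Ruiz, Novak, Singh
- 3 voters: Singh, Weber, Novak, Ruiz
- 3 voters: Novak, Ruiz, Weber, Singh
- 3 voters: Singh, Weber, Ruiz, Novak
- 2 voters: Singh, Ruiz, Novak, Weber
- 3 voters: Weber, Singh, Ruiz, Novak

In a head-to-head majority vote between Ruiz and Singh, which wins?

Ballots ranking Ruiz above Singh: 1 + 3 = 4.
Ballots ranking Singh above Ruiz: 15 − 4 = 11.
Singh wins the head-to-head 11–4.

Singh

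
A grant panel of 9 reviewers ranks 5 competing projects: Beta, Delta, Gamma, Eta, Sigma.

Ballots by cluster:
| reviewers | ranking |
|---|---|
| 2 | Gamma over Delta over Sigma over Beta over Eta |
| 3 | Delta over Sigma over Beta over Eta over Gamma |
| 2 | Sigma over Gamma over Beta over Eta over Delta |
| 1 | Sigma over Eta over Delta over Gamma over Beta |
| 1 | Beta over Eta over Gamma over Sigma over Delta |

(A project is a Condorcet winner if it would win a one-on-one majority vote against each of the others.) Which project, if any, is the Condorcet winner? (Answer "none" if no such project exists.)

none

Pairwise majorities:
Beta vs Delta: Delta, 6–3.
Beta vs Gamma: Gamma wins 5–4.
Beta vs Eta: Beta wins 8–1.
Beta vs Sigma: Sigma wins 8–1.
Delta vs Gamma: Gamma, 5–4.
Delta vs Eta: Delta wins 5–4.
Delta–Sigma: Delta 5–4.
Gamma–Eta: Eta 5–4.
Gamma–Sigma: Sigma 6–3.
Eta vs Sigma: Sigma wins 8–1.
Each project drops at least one matchup (Beta loses to Delta; Delta loses to Gamma; Gamma loses to Eta; Eta loses to Beta; Sigma loses to Delta); the cycle Beta > Eta > Gamma > Beta rules out a Condorcet winner.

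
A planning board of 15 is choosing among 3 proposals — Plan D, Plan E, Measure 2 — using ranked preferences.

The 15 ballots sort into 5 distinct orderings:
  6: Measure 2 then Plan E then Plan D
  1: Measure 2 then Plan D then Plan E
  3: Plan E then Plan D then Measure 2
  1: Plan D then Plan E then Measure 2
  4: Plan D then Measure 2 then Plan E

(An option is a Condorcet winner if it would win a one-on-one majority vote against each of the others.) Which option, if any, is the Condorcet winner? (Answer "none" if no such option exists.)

none

Check each pair by majority over 15 ballots:
Plan D vs Plan E: Plan E, 9–6.
Plan D vs Measure 2: Plan D wins 8–7.
Plan E–Measure 2: Measure 2 11–4.
No option is unbeaten: Plan D loses to Plan E; Plan E loses to Measure 2; Measure 2 loses to Plan D. In particular Plan D beats Measure 2 beats Plan E beats Plan D is a majority cycle — no Condorcet winner exists.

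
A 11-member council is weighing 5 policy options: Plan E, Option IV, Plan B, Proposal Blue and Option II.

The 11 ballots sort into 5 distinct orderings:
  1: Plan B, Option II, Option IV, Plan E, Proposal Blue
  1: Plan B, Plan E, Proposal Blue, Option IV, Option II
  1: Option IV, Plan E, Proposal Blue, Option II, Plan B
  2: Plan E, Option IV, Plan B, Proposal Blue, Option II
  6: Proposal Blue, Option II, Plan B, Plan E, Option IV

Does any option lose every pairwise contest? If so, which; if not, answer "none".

Pairwise majorities:
Plan E vs Option IV: Plan E wins 9–2.
Plan E vs Plan B: Plan B wins 8–3.
Plan E–Proposal Blue: Proposal Blue 6–5.
Plan E vs Option II: 1+1+2 = 4 for Plan E, 7 for Option II — Option II by 7–4.
Option IV vs Plan B: 1+2 = 3 for Option IV, 8 for Plan B — Plan B by 8–3.
Option IV vs Proposal Blue: 1+1+2 = 4 for Option IV, 7 for Proposal Blue — Proposal Blue by 7–4.
Option IV vs Option II: Option II, 7–4.
Plan B vs Proposal Blue: Proposal Blue, 7–4.
Plan B vs Option II: 4 to 7, Option II.
Proposal Blue vs Option II: Proposal Blue wins 10–1.
Only Option IV has no wins; Option IV is the Condorcet loser.

Option IV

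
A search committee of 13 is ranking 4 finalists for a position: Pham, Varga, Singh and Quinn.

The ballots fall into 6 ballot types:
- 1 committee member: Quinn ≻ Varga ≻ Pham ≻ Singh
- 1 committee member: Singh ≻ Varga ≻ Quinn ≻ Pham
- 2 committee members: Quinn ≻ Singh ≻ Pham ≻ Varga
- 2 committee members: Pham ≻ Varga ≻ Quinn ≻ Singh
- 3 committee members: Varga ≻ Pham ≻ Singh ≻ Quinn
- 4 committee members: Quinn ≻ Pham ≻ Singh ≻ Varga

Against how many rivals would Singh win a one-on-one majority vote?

1

Singh against each rival (13 committee members):
Singh vs Pham: Singh preferred on 1+2 = 3 ballots; Pham wins 10–3.
Singh vs Varga: Singh preferred on 1+2+4 = 7 ballots; Singh wins 7–6.
Singh vs Quinn: 4 to 9, Quinn.
Singh beats Varga; loses to Pham, Quinn — 1 pairwise win.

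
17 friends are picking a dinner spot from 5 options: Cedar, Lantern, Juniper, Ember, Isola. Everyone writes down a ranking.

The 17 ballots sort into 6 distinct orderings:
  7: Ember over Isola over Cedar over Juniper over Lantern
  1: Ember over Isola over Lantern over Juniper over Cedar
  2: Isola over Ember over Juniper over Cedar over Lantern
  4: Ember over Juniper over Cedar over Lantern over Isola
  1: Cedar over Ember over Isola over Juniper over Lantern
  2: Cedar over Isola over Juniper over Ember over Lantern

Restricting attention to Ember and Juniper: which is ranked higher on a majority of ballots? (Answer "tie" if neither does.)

Ballots ranking Ember above Juniper: 7 + 1 + 2 + 4 + 1 = 15.
Ballots ranking Juniper above Ember: 17 − 15 = 2.
Ember wins the head-to-head 15–2.

Ember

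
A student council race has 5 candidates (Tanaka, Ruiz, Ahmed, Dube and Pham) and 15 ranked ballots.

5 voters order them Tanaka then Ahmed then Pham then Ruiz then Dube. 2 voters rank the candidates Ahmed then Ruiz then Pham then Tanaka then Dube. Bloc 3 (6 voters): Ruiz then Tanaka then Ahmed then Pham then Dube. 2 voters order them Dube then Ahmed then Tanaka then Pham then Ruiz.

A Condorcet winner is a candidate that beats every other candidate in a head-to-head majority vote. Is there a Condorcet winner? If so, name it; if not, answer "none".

none

Head-to-head results (15 voters):
Tanaka vs Ruiz: Ruiz wins 8–7.
Tanaka vs Ahmed: Tanaka, 11–4.
Tanaka–Dube: Tanaka 13–2.
Tanaka vs Pham: Tanaka wins 13–2.
Ruiz vs Ahmed: Ahmed, 9–6.
Ruiz vs Dube: Ruiz wins 13–2.
Ruiz vs Pham: Ruiz, 8–7.
Ahmed vs Dube: Ahmed wins 13–2.
Ahmed–Pham: Ahmed 15–0.
Dube vs Pham: Pham wins 13–2.
Every candidate loses at least once (Tanaka loses to Ruiz; Ruiz loses to Ahmed; Ahmed loses to Tanaka; Dube loses to Tanaka; Pham loses to Tanaka). The majority relation contains the cycle Tanaka → Ahmed → Ruiz → Tanaka, so there is no Condorcet winner.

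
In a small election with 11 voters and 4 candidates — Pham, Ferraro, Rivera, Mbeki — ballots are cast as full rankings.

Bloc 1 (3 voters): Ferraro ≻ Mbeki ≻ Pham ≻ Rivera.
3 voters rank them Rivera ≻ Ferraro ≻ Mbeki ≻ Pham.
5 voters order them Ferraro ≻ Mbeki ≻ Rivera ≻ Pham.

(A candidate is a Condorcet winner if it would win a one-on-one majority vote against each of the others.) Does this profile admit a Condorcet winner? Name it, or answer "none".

Ferraro

Head-to-head results (11 voters):
Pham vs Ferraro: 0 for Pham, 11 for Ferraro — Ferraro by 11–0.
Pham vs Rivera: 3 to 8, Rivera.
Pham vs Mbeki: 0 to 11, Mbeki.
Ferraro vs Rivera: 8 to 3, Ferraro.
Ferraro vs Mbeki: Ferraro is ranked higher on 3+3+5 = 11 ballots, Mbeki on 0. Ferraro wins 11–0.
Rivera vs Mbeki: Rivera is ranked higher on 3 ballots, Mbeki on 8. Mbeki wins 8–3.
Ferraro beats each of Pham, Rivera, Mbeki — Ferraro is the Condorcet winner.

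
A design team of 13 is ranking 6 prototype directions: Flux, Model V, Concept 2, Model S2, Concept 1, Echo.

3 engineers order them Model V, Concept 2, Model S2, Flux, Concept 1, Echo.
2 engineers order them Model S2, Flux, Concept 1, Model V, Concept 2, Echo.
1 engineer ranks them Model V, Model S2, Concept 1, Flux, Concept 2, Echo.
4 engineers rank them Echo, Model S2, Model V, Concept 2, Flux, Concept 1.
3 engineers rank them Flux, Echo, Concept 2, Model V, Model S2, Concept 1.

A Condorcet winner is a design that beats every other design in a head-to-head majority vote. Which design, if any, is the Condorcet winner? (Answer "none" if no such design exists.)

Head-to-head results (13 engineers):
Flux–Model V: Model V 8–5.
Flux vs Concept 2: Concept 2, 7–6.
Flux vs Model S2: Flux is ranked higher on 3 ballots, Model S2 on 10. Model S2 wins 10–3.
Flux–Concept 1: Flux 12–1.
Flux vs Echo: Flux wins 9–4.
Model V vs Concept 2: 10 to 3, Model V.
Model V–Model S2: Model V 7–6.
Model V vs Concept 1: Model V is ranked higher on 3+1+4+3 = 11 ballots, Concept 1 on 2. Model V wins 11–2.
Model V vs Echo: Echo wins 7–6.
Concept 2–Model S2: Model S2 7–6.
Concept 2–Concept 1: Concept 2 10–3.
Concept 2 vs Echo: Echo wins 7–6.
Model S2 vs Concept 1: 3+2+1+4+3 = 13 for Model S2, 0 for Concept 1 — Model S2 by 13–0.
Model S2 vs Echo: Echo wins 7–6.
Concept 1–Echo: Echo 7–6.
Every design loses at least once (Flux loses to Model V; Model V loses to Echo; Concept 2 loses to Model V; Model S2 loses to Model V; Concept 1 loses to Flux; Echo loses to Flux). The majority relation contains the cycle Flux > Echo > Model V > Flux, so there is no Condorcet winner.

none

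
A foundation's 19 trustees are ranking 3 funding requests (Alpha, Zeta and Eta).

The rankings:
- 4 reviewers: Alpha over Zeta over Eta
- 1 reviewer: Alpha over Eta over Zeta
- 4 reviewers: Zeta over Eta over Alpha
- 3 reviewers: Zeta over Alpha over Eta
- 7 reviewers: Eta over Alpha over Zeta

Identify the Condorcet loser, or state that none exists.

none

Head-to-head results (19 reviewers):
Alpha vs Zeta: Alpha preferred on 4+1+7 = 12 ballots; Alpha wins 12–7.
Alpha vs Eta: Alpha preferred on 4+1+3 = 8 ballots; Eta wins 11–8.
Zeta vs Eta: 4+4+3 = 11 for Zeta, 8 for Eta — Zeta by 11–8.
No project is winless: Alpha beats Zeta; Zeta beats Eta; Eta beats Alpha. There is no Condorcet loser.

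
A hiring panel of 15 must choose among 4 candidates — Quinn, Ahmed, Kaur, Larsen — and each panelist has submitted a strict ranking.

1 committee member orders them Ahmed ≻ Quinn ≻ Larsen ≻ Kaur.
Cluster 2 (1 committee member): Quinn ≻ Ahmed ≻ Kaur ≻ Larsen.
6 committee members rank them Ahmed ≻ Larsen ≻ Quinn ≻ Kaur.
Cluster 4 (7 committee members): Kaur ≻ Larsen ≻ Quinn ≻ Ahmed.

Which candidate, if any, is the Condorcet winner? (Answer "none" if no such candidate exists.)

none

Pairwise majorities:
Quinn–Ahmed: Quinn 8–7.
Quinn–Kaur: Quinn 8–7.
Quinn vs Larsen: Larsen, 13–2.
Ahmed vs Kaur: Ahmed, 8–7.
Ahmed vs Larsen: Ahmed preferred on 1+1+6 = 8 ballots; Ahmed wins 8–7.
Kaur vs Larsen: Kaur is ranked higher on 1+7 = 8 ballots, Larsen on 7. Kaur wins 8–7.
Each candidate drops at least one matchup (Quinn loses to Larsen; Ahmed loses to Quinn; Kaur loses to Quinn; Larsen loses to Ahmed); the cycle Quinn > Ahmed > Larsen > Quinn rules out a Condorcet winner.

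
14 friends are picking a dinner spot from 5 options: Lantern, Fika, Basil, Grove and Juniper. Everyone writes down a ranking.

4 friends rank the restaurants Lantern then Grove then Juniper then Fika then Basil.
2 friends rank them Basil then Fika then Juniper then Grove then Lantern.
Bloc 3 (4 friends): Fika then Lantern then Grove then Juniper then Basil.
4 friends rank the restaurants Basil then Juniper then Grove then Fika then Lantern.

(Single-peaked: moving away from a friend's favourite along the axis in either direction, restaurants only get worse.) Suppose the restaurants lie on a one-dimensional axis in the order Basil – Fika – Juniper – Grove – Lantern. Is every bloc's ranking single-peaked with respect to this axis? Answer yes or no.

no

Axis positions: Basil=1, Fika=2, Juniper=3, Grove=4, Lantern=5.
Bloc 1 (peak Lantern at position 5): ranking walks positions 5-4-3-2-1, expanding outward from the peak — single-peaked.
Bloc 2 (peak Basil at position 1): ranking walks positions 1-2-3-4-5, expanding outward from the peak — single-peaked.
Bloc 3: ranking walks positions 2-5-4-3-1; Lantern is ranked above Juniper even though Juniper lies between Lantern and the peak Fika on the axis — preferences dip and rise again. Not single-peaked.
Bloc 4: ranking walks positions 1-3-4-2-5; Juniper is ranked above Fika even though Fika lies between Juniper and the peak Basil on the axis — preferences dip and rise again. Not single-peaked.
Bloc 3 violates single-peakedness, so the profile is not single-peaked on this axis.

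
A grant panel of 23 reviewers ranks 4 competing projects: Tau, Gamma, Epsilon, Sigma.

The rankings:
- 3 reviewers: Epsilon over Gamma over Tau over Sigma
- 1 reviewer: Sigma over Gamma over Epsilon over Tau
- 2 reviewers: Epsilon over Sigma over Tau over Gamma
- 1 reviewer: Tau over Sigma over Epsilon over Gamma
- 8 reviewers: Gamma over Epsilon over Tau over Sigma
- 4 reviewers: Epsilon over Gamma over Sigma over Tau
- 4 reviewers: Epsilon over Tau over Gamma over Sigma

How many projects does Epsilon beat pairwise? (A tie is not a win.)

Epsilon against each rival (23 reviewers):
Epsilon vs Tau: Epsilon wins 22–1.
Epsilon vs Gamma: Epsilon preferred on 3+2+1+4+4 = 14 ballots; Epsilon wins 14–9.
Epsilon vs Sigma: Epsilon wins 21–2.
Epsilon beats Tau, Gamma, Sigma — 3 pairwise wins.

3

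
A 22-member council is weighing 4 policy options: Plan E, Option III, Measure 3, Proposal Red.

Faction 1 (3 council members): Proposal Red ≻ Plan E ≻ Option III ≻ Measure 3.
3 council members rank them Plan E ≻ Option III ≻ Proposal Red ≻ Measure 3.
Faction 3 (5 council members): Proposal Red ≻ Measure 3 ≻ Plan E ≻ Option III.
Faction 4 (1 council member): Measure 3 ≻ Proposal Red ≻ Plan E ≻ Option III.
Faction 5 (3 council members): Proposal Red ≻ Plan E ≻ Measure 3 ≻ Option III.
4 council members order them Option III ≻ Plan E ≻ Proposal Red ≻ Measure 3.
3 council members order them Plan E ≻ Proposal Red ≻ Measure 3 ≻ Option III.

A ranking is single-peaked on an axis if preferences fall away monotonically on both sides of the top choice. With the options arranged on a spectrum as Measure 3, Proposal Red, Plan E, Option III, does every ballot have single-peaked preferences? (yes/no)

Axis positions: Measure 3=1, Proposal Red=2, Plan E=3, Option III=4.
Faction 1 (peak Proposal Red at position 2): ranking walks positions 2-3-4-1, expanding outward from the peak — single-peaked.
Faction 2 (peak Plan E at position 3): ranking walks positions 3-4-2-1, expanding outward from the peak — single-peaked.
Faction 3 (peak Proposal Red at position 2): ranking walks positions 2-1-3-4, expanding outward from the peak — single-peaked.
Faction 4 (peak Measure 3 at position 1): ranking walks positions 1-2-3-4, expanding outward from the peak — single-peaked.
Faction 5 (peak Proposal Red at position 2): ranking walks positions 2-3-1-4, expanding outward from the peak — single-peaked.
Faction 6 (peak Option III at position 4): ranking walks positions 4-3-2-1, expanding outward from the peak — single-peaked.
Faction 7 (peak Plan E at position 3): ranking walks positions 3-2-1-4, expanding outward from the peak — single-peaked.
Every ranking is single-peaked on this axis.

yes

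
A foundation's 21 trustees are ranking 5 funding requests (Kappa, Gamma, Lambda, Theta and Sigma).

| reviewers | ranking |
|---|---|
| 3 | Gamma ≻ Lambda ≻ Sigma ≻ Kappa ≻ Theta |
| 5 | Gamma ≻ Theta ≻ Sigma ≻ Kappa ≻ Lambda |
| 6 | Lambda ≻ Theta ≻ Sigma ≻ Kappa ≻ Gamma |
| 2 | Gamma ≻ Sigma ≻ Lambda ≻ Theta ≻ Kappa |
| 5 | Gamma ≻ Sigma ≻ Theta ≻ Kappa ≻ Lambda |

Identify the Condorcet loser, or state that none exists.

Pairwise majorities:
Kappa–Gamma: Gamma 15–6.
Kappa vs Lambda: Kappa preferred on 5+5 = 10 ballots; Lambda wins 11–10.
Kappa vs Theta: 3 for Kappa, 18 for Theta — Theta by 18–3.
Kappa–Sigma: Sigma 21–0.
Gamma vs Lambda: Gamma wins 15–6.
Gamma vs Theta: Gamma, 15–6.
Gamma vs Sigma: Gamma is ranked higher on 3+5+2+5 = 15 ballots, Sigma on 6. Gamma wins 15–6.
Lambda vs Theta: Lambda wins 11–10.
Lambda–Sigma: Sigma 12–9.
Theta vs Sigma: Theta, 11–10.
Kappa loses to every other project — it is the Condorcet loser.

Kappa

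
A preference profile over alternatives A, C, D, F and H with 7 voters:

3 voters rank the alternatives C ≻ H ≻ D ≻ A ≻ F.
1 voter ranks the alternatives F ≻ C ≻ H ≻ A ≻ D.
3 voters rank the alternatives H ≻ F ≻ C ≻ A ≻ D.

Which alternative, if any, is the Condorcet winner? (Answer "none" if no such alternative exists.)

none

Check each pair by majority over 7 ballots:
A vs C: 0 for A, 7 for C — C by 7–0.
A vs D: 1+3 = 4 for A, 3 for D — A by 4–3.
A vs F: A is ranked higher on 3 ballots, F on 4. F wins 4–3.
A–H: H 7–0.
C vs D: C wins 7–0.
C vs F: 3 to 4, F.
C–H: C 4–3.
D vs F: 3 for D, 4 for F — F by 4–3.
D vs H: 0 to 7, H.
F–H: H 6–1.
Every alternative loses at least once (A loses to C; C loses to F; D loses to A; F loses to H; H loses to C). The majority relation contains the cycle C > H > F > C, so there is no Condorcet winner.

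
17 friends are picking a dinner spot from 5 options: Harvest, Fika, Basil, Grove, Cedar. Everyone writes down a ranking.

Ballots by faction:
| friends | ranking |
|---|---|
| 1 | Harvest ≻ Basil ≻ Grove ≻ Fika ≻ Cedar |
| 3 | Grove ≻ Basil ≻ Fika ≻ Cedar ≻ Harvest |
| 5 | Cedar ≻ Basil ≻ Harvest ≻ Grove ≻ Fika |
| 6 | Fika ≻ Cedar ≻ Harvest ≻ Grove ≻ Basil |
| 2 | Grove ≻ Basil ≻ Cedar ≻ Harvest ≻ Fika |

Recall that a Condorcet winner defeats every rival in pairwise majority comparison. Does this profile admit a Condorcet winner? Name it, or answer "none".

none

Check each pair by majority over 17 ballots:
Harvest–Fika: Fika 9–8.
Harvest vs Basil: Basil wins 10–7.
Harvest vs Grove: Harvest, 12–5.
Harvest vs Cedar: Cedar wins 16–1.
Fika–Basil: Basil 11–6.
Fika vs Grove: Grove wins 11–6.
Fika–Cedar: Fika 10–7.
Basil vs Grove: Grove, 11–6.
Basil vs Cedar: Cedar wins 11–6.
Grove vs Cedar: Cedar, 11–6.
Every restaurant loses at least once (Harvest loses to Fika; Fika loses to Basil; Basil loses to Grove; Grove loses to Harvest; Cedar loses to Fika). The majority relation contains the cycle Harvest > Grove > Fika > Harvest, so there is no Condorcet winner.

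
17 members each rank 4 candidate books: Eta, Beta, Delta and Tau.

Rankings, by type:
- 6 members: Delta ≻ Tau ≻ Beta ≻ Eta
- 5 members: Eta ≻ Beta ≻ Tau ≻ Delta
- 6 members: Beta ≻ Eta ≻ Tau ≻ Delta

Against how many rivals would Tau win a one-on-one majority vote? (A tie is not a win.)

1

Tau against each rival (17 members):
Tau vs Eta: Eta, 11–6.
Tau–Beta: Beta 11–6.
Tau vs Delta: Tau wins 11–6.
Tau beats Delta; loses to Eta, Beta — 1 pairwise win.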